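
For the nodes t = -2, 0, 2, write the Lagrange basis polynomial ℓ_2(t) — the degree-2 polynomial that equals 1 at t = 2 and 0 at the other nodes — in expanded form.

ℓ_2(t) = (t + 2)t / [(4)·(2)]
       = (t^2 + 2t) / (8)

ℓ_2(t) = (1/8)t^2 + (1/4)t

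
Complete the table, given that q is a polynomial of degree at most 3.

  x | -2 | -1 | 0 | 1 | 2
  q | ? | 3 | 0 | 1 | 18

-2

The 4 known values determine q uniquely (degree ≤ 3).
Evaluate each Lagrange basis at x = -2:
L_0(-2) = (-2)·(-3)·(-4)/[(-1)·(-2)·(-3)] = 4
L_1(-2) = (-1)·(-3)·(-4)/[(1)·(-1)·(-2)] = -6
L_2(-2) = (-1)·(-2)·(-4)/[(2)·(1)·(-1)] = 4
L_3(-2) = (-1)·(-2)·(-3)/[(3)·(2)·(1)] = -1
Sum: 3·(4) + 0 + 1·(4) + 18·(-1) = -2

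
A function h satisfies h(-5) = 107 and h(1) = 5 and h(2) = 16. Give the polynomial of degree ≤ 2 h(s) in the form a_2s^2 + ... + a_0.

L_0(s) = (s - 1)(s - 2) / [42] = (1/42)s^2 - (1/14)s + 1/21
L_1(s) = (s + 5)(s - 2) / [-6] = -(1/6)s^2 - (1/2)s + 5/3
L_2(s) = (s + 5)(s - 1) / [7] = (1/7)s^2 + (4/7)s - 5/7
h(s) = 107·L_0 + 5·L_1 + 16·L_2
  107·L_0(s) = (107/42)s^2 - (107/14)s + 107/21
  5·L_1(s) = -(5/6)s^2 - (5/2)s + 25/3
  16·L_2(s) = (16/7)s^2 + (64/7)s - 80/7
Adding term by term: 4s^2 - s + 2

h(s) = 4s^2 - s + 2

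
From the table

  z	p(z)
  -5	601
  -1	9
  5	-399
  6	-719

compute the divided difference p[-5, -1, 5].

8

p[-5,-1] = (9 - 601) / (-1 - (-5)) = -148
p[-1,5] = (-399 - 9) / (5 - (-1)) = -68
p[-5,-1,5] = (-68 - (-148)) / (5 - (-5)) = 8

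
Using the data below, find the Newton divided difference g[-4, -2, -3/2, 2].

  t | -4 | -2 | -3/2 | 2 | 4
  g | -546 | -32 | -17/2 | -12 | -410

g[-4,-2] = (-32 - (-546)) / (-2 - (-4)) = 257
g[-2,-3/2] = (-17/2 - (-32)) / (-3/2 - (-2)) = 47
g[-3/2,2] = (-12 - (-17/2)) / (2 - (-3/2)) = -1
g[-4,-2,-3/2] = (47 - 257) / (-3/2 - (-4)) = -84
g[-2,-3/2,2] = (-1 - 47) / (2 - (-2)) = -12
g[-4,-2,-3/2,2] = (-12 - (-84)) / (2 - (-4)) = 12

12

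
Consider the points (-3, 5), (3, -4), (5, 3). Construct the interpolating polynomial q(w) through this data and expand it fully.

Build the Lagrange basis polynomials:
L_0(w) = (w - 3)(w - 5) / [48] = (1/48)w^2 - (1/6)w + 5/16
L_1(w) = (w + 3)(w - 5) / [-12] = -(1/12)w^2 + (1/6)w + 5/4
L_2(w) = (w + 3)(w - 3) / [16] = (1/16)w^2 - 9/16
q(w) = 5·L_0 + (-4)·L_1 + 3·L_2
  5·L_0(w) = (5/48)w^2 - (5/6)w + 25/16
  (-4)·L_1(w) = (1/3)w^2 - (2/3)w - 5
  3·L_2(w) = (3/16)w^2 - 27/16
Adding term by term: (5/8)w^2 - (3/2)w - 41/8

q(w) = (5/8)w^2 - (3/2)w - 41/8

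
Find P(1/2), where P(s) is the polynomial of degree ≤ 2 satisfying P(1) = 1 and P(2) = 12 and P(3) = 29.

Evaluate each Lagrange basis at s = 1/2:
L_0(1/2) = (-3/2)·(-5/2)/[(-1)·(-2)] = 15/8
L_1(1/2) = (-1/2)·(-5/2)/[(1)·(-1)] = -5/4
L_2(1/2) = (-1/2)·(-3/2)/[(2)·(1)] = 3/8
Sum: 1·(15/8) + 12·(-5/4) + 29·(3/8) = -9/4

-9/4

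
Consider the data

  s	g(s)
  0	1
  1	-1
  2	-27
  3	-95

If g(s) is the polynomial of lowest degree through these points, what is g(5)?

-429

Using Newton's divided-difference form:
g[0,1] = (-1 - 1) / (1 - 0) = -2
g[1,2] = (-27 - (-1)) / (2 - 1) = -26
g[2,3] = (-95 - (-27)) / (3 - 2) = -68
g[0,1,2] = (-26 - (-2)) / (2 - 0) = -12
g[1,2,3] = (-68 - (-26)) / (3 - 1) = -21
g[0,1,2,3] = (-21 - (-12)) / (3 - 0) = -3
g(5) = 1 + (-2)·(5) + (-12)·(5)·(4) + (-3)·(5)·(4)·(3) = -429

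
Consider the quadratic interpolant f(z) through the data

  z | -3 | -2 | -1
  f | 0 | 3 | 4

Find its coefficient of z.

-2

Build the Lagrange basis polynomials:
L_0(z) = (z + 2)(z + 1) / [2] = (1/2)z^2 + (3/2)z + 1
L_1(z) = (z + 3)(z + 1) / [-1] = -z^2 - 4z - 3
L_2(z) = (z + 3)(z + 2) / [2] = (1/2)z^2 + (5/2)z + 3
f(z) = 0·L_0 + 3·L_1 + 4·L_2
Only the coefficient of z is needed; take it from each L_i and combine:
0·(3/2) + 3·(-4) + 4·(5/2) = -2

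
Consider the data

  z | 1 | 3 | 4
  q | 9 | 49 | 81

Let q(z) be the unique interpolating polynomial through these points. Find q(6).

Evaluate each Lagrange basis at z = 6:
L_0(6) = (3)·(2)/[(-2)·(-3)] = 1
L_1(6) = (5)·(2)/[(2)·(-1)] = -5
L_2(6) = (5)·(3)/[(3)·(1)] = 5
Sum: 9·(1) + 49·(-5) + 81·(5) = 169

169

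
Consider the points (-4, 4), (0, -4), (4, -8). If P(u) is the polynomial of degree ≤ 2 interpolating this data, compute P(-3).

13/8

Evaluate each Lagrange basis at u = -3:
L_0(-3) = (-3)·(-7)/[(-4)·(-8)] = 21/32
L_1(-3) = (1)·(-7)/[(4)·(-4)] = 7/16
L_2(-3) = (1)·(-3)/[(8)·(4)] = -3/32
Sum: 4·(21/32) + (-4)·(7/16) + (-8)·(-3/32) = 13/8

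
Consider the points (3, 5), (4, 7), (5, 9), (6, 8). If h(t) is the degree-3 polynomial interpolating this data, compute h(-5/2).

L_0(-5/2) = (-13/2)·(-15/2)·(-17/2)/[(-1)·(-2)·(-3)] = 1105/16
L_1(-5/2) = (-11/2)·(-15/2)·(-17/2)/[(1)·(-1)·(-2)] = -2805/16
L_2(-5/2) = (-11/2)·(-13/2)·(-17/2)/[(2)·(1)·(-1)] = 2431/16
L_3(-5/2) = (-11/2)·(-13/2)·(-15/2)/[(3)·(2)·(1)] = -715/16
Sum: 5·(1105/16) + 7·(-2805/16) + 9·(2431/16) + 8·(-715/16) = 2049/16

2049/16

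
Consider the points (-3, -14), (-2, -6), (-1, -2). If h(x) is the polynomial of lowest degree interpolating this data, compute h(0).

Evaluate each Lagrange basis at x = 0:
L_0(0) = (2)·(1)/[(-1)·(-2)] = 1
L_1(0) = (3)·(1)/[(1)·(-1)] = -3
L_2(0) = (3)·(2)/[(2)·(1)] = 3
Sum: (-14)·(1) + (-6)·(-3) + (-2)·(3) = -2

-2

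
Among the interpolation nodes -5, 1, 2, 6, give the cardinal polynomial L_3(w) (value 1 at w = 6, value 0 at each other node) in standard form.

L_3(w) = (w + 5)(w - 1)(w - 2) / [(11)·(5)·(4)]
       = (w^3 + 2w^2 - 13w + 10) / (220)

L_3(w) = (1/220)w^3 + (1/110)w^2 - (13/220)w + 1/22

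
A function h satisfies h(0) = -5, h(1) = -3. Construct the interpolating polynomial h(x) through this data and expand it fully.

h(x) = 2x - 5

Build the Lagrange basis polynomials:
L_0(x) = (x - 1) / [-1] = -x + 1
L_1(x) = x / [1] = x
h(x) = (-5)·L_0 + (-3)·L_1
  (-5)·L_0(x) = 5x - 5
  (-3)·L_1(x) = -3x
Adding term by term: 2x - 5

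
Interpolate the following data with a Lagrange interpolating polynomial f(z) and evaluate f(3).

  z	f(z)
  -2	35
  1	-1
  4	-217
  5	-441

L_0(3) = (2)·(-1)·(-2)/[(-3)·(-6)·(-7)] = -2/63
L_1(3) = (5)·(-1)·(-2)/[(3)·(-3)·(-4)] = 5/18
L_2(3) = (5)·(2)·(-2)/[(6)·(3)·(-1)] = 10/9
L_3(3) = (5)·(2)·(-1)/[(7)·(4)·(1)] = -5/14
Sum: 35·(-2/63) + (-1)·(5/18) + (-217)·(10/9) + (-441)·(-5/14) = -85

-85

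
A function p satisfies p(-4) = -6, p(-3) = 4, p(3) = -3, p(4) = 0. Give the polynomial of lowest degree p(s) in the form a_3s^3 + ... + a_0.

Newton's divided differences:
p[-4,-3] = (4 - (-6)) / (-3 - (-4)) = 10
p[-3,3] = (-3 - 4) / (3 - (-3)) = -7/6
p[3,4] = (0 - (-3)) / (4 - 3) = 3
p[-4,-3,3] = (-7/6 - 10) / (3 - (-4)) = -67/42
p[-3,3,4] = (3 - (-7/6)) / (4 - (-3)) = 25/42
p[-4,-3,3,4] = (25/42 - (-67/42)) / (4 - (-4)) = 23/84
p(s) = -6 + 10·(s + 4) + (-67/42)·(s + 4)(s + 3) + (23/84)·(s + 4)(s + 3)(s - 3)
Expanding: p(s) = (23/84)s^3 - (1/2)s^2 - (305/84)s + 5

p(s) = (23/84)s^3 - (1/2)s^2 - (305/84)s + 5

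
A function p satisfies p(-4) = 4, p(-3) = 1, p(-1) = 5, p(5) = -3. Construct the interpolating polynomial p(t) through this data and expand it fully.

p(t) = -(25/108)t^3 - (5/27)t^2 + (461/108)t + 83/9

Build the Lagrange basis polynomials:
L_0(t) = (t + 3)(t + 1)(t - 5) / [-27] = -(1/27)t^3 + (1/27)t^2 + (17/27)t + 5/9
L_1(t) = (t + 4)(t + 1)(t - 5) / [16] = (1/16)t^3 - (21/16)t - 5/4
L_2(t) = (t + 4)(t + 3)(t - 5) / [-36] = -(1/36)t^3 - (1/18)t^2 + (23/36)t + 5/3
L_3(t) = (t + 4)(t + 3)(t + 1) / [432] = (1/432)t^3 + (1/54)t^2 + (19/432)t + 1/36
p(t) = 4·L_0 + 1·L_1 + 5·L_2 + (-3)·L_3
  4·L_0(t) = -(4/27)t^3 + (4/27)t^2 + (68/27)t + 20/9
  1·L_1(t) = (1/16)t^3 - (21/16)t - 5/4
  5·L_2(t) = -(5/36)t^3 - (5/18)t^2 + (115/36)t + 25/3
  (-3)·L_3(t) = -(1/144)t^3 - (1/18)t^2 - (19/144)t - 1/12
Adding term by term: -(25/108)t^3 - (5/27)t^2 + (461/108)t + 83/9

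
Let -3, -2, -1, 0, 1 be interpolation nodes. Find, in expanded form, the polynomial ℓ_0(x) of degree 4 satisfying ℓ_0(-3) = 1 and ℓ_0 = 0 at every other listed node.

ℓ_0(x) = (x + 2)(x + 1)x(x - 1) / [(-1)·(-2)·(-3)·(-4)]
       = (x^4 + 2x^3 - x^2 - 2x) / (24)

ℓ_0(x) = (1/24)x^4 + (1/12)x^3 - (1/24)x^2 - (1/12)x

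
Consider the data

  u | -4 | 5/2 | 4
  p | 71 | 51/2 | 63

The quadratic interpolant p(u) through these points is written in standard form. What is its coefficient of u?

Build the Lagrange basis polynomials:
L_0(u) = (u - 5/2)(u - 4) / [52] = (1/52)u^2 - (1/8)u + 5/26
L_1(u) = (u + 4)(u - 4) / [-39/4] = -(4/39)u^2 + 64/39
L_2(u) = (u + 4)(u - 5/2) / [12] = (1/12)u^2 + (1/8)u - 5/6
p(u) = 71·L_0 + (51/2)·L_1 + 63·L_2
Only the coefficient of u is needed; take it from each L_i and combine:
71·(-1/8) + (51/2)·(0) + 63·(1/8) = -1

-1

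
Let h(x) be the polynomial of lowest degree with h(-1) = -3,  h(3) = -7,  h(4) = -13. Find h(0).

-1

Using Newton's divided-difference form:
h[-1,3] = (-7 - (-3)) / (3 - (-1)) = -1
h[3,4] = (-13 - (-7)) / (4 - 3) = -6
h[-1,3,4] = (-6 - (-1)) / (4 - (-1)) = -1
h(0) = -3 + (-1)·(1) + (-1)·(1)·(-3) = -1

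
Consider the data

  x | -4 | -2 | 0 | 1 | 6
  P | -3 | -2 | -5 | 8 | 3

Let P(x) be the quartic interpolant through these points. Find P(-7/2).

L_0(-7/2) = (-3/2)·(-7/2)·(-9/2)·(-19/2)/[(-2)·(-4)·(-5)·(-10)] = 3591/6400
L_1(-7/2) = (1/2)·(-7/2)·(-9/2)·(-19/2)/[(2)·(-2)·(-3)·(-8)] = 399/512
L_2(-7/2) = (1/2)·(-3/2)·(-9/2)·(-19/2)/[(4)·(2)·(-1)·(-6)] = -171/256
L_3(-7/2) = (1/2)·(-3/2)·(-7/2)·(-19/2)/[(5)·(3)·(1)·(-5)] = 133/400
L_4(-7/2) = (1/2)·(-3/2)·(-7/2)·(-9/2)/[(10)·(8)·(6)·(5)] = -63/12800
Sum: (-3)·(3591/6400) + (-2)·(399/512) + (-5)·(-171/256) + 8·(133/400) + 3·(-63/12800) = 35113/12800

35113/12800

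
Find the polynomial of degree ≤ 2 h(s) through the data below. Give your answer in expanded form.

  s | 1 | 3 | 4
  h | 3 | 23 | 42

h(s) = 3s^2 - 2s + 2

Build the Lagrange basis polynomials:
L_0(s) = (s - 3)(s - 4) / [6] = (1/6)s^2 - (7/6)s + 2
L_1(s) = (s - 1)(s - 4) / [-2] = -(1/2)s^2 + (5/2)s - 2
L_2(s) = (s - 1)(s - 3) / [3] = (1/3)s^2 - (4/3)s + 1
h(s) = 3·L_0 + 23·L_1 + 42·L_2
  3·L_0(s) = (1/2)s^2 - (7/2)s + 6
  23·L_1(s) = -(23/2)s^2 + (115/2)s - 46
  42·L_2(s) = 14s^2 - 56s + 42
Adding term by term: 3s^2 - 2s + 2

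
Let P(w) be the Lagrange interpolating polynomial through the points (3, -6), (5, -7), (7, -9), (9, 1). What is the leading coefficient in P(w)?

13/48

The leading coefficient equals the top divided difference P[3,5,7,9].
P[3,5] = (-7 - (-6)) / (5 - 3) = -1/2
P[5,7] = (-9 - (-7)) / (7 - 5) = -1
P[7,9] = (1 - (-9)) / (9 - 7) = 5
P[3,5,7] = (-1 - (-1/2)) / (7 - 3) = -1/8
P[5,7,9] = (5 - (-1)) / (9 - 5) = 3/2
P[3,5,7,9] = (3/2 - (-1/8)) / (9 - 3) = 13/48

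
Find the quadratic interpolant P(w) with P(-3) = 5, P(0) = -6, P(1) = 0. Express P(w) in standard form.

P(w) = (29/12)w^2 + (43/12)w - 6

Build the Lagrange basis polynomials:
L_0(w) = w(w - 1) / [12] = (1/12)w^2 - (1/12)w
L_1(w) = (w + 3)(w - 1) / [-3] = -(1/3)w^2 - (2/3)w + 1
L_2(w) = (w + 3)w / [4] = (1/4)w^2 + (3/4)w
P(w) = 5·L_0 + (-6)·L_1 + 0·L_2
  5·L_0(w) = (5/12)w^2 - (5/12)w
  (-6)·L_1(w) = 2w^2 + 4w - 6
  0·L_2(w) = 0
Adding term by term: (29/12)w^2 + (43/12)w - 6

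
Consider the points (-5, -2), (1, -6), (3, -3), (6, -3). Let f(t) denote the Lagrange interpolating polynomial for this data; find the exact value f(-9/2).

-531/128

Evaluate each Lagrange basis at t = -9/2:
L_0(-9/2) = (-11/2)·(-15/2)·(-21/2)/[(-6)·(-8)·(-11)] = 105/128
L_1(-9/2) = (1/2)·(-15/2)·(-21/2)/[(6)·(-2)·(-5)] = 21/32
L_2(-9/2) = (1/2)·(-11/2)·(-21/2)/[(8)·(2)·(-3)] = -77/128
L_3(-9/2) = (1/2)·(-11/2)·(-15/2)/[(11)·(5)·(3)] = 1/8
Sum: (-2)·(105/128) + (-6)·(21/32) + (-3)·(-77/128) + (-3)·(1/8) = -531/128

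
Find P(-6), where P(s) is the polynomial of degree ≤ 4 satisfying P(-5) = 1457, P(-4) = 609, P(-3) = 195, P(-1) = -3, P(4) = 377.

L_0(-6) = (-2)·(-3)·(-5)·(-10)/[(-1)·(-2)·(-4)·(-9)] = 25/6
L_1(-6) = (-1)·(-3)·(-5)·(-10)/[(1)·(-1)·(-3)·(-8)] = -25/4
L_2(-6) = (-1)·(-2)·(-5)·(-10)/[(2)·(1)·(-2)·(-7)] = 25/7
L_3(-6) = (-1)·(-2)·(-3)·(-10)/[(4)·(3)·(2)·(-5)] = -1/2
L_4(-6) = (-1)·(-2)·(-3)·(-5)/[(9)·(8)·(7)·(5)] = 1/84
Sum: 1457·(25/6) + 609·(-25/4) + 195·(25/7) + (-3)·(-1/2) + 377·(1/84) = 2967

2967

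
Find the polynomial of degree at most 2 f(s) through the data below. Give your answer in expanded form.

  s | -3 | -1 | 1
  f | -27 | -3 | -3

f(s) = -3s^2

L_0(s) = (s + 1)(s - 1) / [8] = (1/8)s^2 - 1/8
L_1(s) = (s + 3)(s - 1) / [-4] = -(1/4)s^2 - (1/2)s + 3/4
L_2(s) = (s + 3)(s + 1) / [8] = (1/8)s^2 + (1/2)s + 3/8
f(s) = (-27)·L_0 + (-3)·L_1 + (-3)·L_2
  (-27)·L_0(s) = -(27/8)s^2 + 27/8
  (-3)·L_1(s) = (3/4)s^2 + (3/2)s - 9/4
  (-3)·L_2(s) = -(3/8)s^2 - (3/2)s - 9/8
Adding term by term: -3s^2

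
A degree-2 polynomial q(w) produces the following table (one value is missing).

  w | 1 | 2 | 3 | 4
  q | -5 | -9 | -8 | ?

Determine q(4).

-2

The 3 known values determine q uniquely (degree ≤ 2).
L_0(4) = (2)·(1)/[(-1)·(-2)] = 1
L_1(4) = (3)·(1)/[(1)·(-1)] = -3
L_2(4) = (3)·(2)/[(2)·(1)] = 3
Sum: (-5)·(1) + (-9)·(-3) + (-8)·(3) = -2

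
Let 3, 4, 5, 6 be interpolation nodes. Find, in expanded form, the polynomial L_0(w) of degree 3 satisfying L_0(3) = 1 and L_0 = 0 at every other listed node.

L_0(w) = (w - 4)(w - 5)(w - 6) / [(-1)·(-2)·(-3)]
       = (w^3 - 15w^2 + 74w - 120) / (-6)

L_0(w) = -(1/6)w^3 + (5/2)w^2 - (37/3)w + 20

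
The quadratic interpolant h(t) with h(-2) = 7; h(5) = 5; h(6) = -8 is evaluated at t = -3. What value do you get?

-38/7

Evaluate each Lagrange basis at t = -3:
L_0(-3) = (-8)·(-9)/[(-7)·(-8)] = 9/7
L_1(-3) = (-1)·(-9)/[(7)·(-1)] = -9/7
L_2(-3) = (-1)·(-8)/[(8)·(1)] = 1
Sum: 7·(9/7) + 5·(-9/7) + (-8)·(1) = -38/7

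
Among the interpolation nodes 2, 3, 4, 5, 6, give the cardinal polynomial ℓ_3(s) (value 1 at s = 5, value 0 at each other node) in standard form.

ℓ_3(s) = -(1/6)s^4 + (5/2)s^3 - (40/3)s^2 + 30s - 24

ℓ_3(s) = (s - 2)(s - 3)(s - 4)(s - 6) / [(3)·(2)·(1)·(-1)]
       = (s^4 - 15s^3 + 80s^2 - 180s + 144) / (-6)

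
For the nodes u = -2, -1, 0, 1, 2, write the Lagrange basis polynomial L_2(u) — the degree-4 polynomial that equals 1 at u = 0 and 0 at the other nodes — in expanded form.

L_2(u) = (1/4)u^4 - (5/4)u^2 + 1

L_2(u) = (u + 2)(u + 1)(u - 1)(u - 2) / [(2)·(1)·(-1)·(-2)]
       = (u^4 - 5u^2 + 4) / (4)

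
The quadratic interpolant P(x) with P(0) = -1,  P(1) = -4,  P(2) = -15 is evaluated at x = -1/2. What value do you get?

-5/2

Evaluate each Lagrange basis at x = -1/2:
L_0(-1/2) = (-3/2)·(-5/2)/[(-1)·(-2)] = 15/8
L_1(-1/2) = (-1/2)·(-5/2)/[(1)·(-1)] = -5/4
L_2(-1/2) = (-1/2)·(-3/2)/[(2)·(1)] = 3/8
Sum: (-1)·(15/8) + (-4)·(-5/4) + (-15)·(3/8) = -5/2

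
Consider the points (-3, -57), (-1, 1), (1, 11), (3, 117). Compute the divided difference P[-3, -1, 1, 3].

3

P[-3,-1] = (1 - (-57)) / (-1 - (-3)) = 29
P[-1,1] = (11 - 1) / (1 - (-1)) = 5
P[1,3] = (117 - 11) / (3 - 1) = 53
P[-3,-1,1] = (5 - 29) / (1 - (-3)) = -6
P[-1,1,3] = (53 - 5) / (3 - (-1)) = 12
P[-3,-1,1,3] = (12 - (-6)) / (3 - (-3)) = 3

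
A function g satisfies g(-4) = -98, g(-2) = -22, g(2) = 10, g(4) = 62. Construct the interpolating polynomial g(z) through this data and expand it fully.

Newton's divided differences:
g[-4,-2] = (-22 - (-98)) / (-2 - (-4)) = 38
g[-2,2] = (10 - (-22)) / (2 - (-2)) = 8
g[2,4] = (62 - 10) / (4 - 2) = 26
g[-4,-2,2] = (8 - 38) / (2 - (-4)) = -5
g[-2,2,4] = (26 - 8) / (4 - (-2)) = 3
g[-4,-2,2,4] = (3 - (-5)) / (4 - (-4)) = 1
g(z) = -98 + 38·(z + 4) + (-5)·(z + 4)(z + 2) + 1·(z + 4)(z + 2)(z - 2)
Expanding: g(z) = z^3 - z^2 + 4z - 2

g(z) = z^3 - z^2 + 4z - 2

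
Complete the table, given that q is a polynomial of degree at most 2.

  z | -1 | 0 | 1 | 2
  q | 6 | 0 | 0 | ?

6

The 3 known values determine q uniquely (degree ≤ 2).
L_0(2) = (2)·(1)/[(-1)·(-2)] = 1
L_1(2) = (3)·(1)/[(1)·(-1)] = -3
L_2(2) = (3)·(2)/[(2)·(1)] = 3
Sum: 6·(1) + 0 + 0 = 6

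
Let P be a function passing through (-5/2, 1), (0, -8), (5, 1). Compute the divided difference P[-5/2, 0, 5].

P[-5/2,0] = (-8 - 1) / (0 - (-5/2)) = -18/5
P[0,5] = (1 - (-8)) / (5 - 0) = 9/5
P[-5/2,0,5] = (9/5 - (-18/5)) / (5 - (-5/2)) = 18/25

18/25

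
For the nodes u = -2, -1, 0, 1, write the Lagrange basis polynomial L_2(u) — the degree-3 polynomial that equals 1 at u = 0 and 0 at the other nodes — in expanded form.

L_2(u) = (u + 2)(u + 1)(u - 1) / [(2)·(1)·(-1)]
       = (u^3 + 2u^2 - u - 2) / (-2)

L_2(u) = -(1/2)u^3 - u^2 + (1/2)u + 1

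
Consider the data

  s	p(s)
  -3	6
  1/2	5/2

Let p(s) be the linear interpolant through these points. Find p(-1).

L_0(-1) = (-3/2)/[(-7/2)] = 3/7
L_1(-1) = (2)/[(7/2)] = 4/7
Sum: 6·(3/7) + 5/2·(4/7) = 4

4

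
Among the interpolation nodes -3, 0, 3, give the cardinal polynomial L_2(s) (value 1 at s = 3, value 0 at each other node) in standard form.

L_2(s) = (s + 3)s / [(6)·(3)]
       = (s^2 + 3s) / (18)

L_2(s) = (1/18)s^2 + (1/6)s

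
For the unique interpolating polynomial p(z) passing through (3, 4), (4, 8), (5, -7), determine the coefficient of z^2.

L_0(z) = (z - 4)(z - 5) / [2] = (1/2)z^2 - (9/2)z + 10
L_1(z) = (z - 3)(z - 5) / [-1] = -z^2 + 8z - 15
L_2(z) = (z - 3)(z - 4) / [2] = (1/2)z^2 - (7/2)z + 6
p(z) = 4·L_0 + 8·L_1 + (-7)·L_2
Only the coefficient of z^2 is needed; take it from each L_i and combine:
4·(1/2) + 8·(-1) + (-7)·(1/2) = -19/2

-19/2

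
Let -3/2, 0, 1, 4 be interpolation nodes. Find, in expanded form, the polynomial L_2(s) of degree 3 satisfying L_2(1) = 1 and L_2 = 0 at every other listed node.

L_2(s) = (s + 3/2)s(s - 4) / [(5/2)·(1)·(-3)]
       = (s^3 - (5/2)s^2 - 6s) / (-15/2)

L_2(s) = -(2/15)s^3 + (1/3)s^2 + (4/5)s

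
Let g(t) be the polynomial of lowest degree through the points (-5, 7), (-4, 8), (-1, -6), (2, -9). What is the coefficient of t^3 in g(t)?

Build the Lagrange basis polynomials:
L_0(t) = (t + 4)(t + 1)(t - 2) / [-28] = -(1/28)t^3 - (3/28)t^2 + (3/14)t + 2/7
L_1(t) = (t + 5)(t + 1)(t - 2) / [18] = (1/18)t^3 + (2/9)t^2 - (7/18)t - 5/9
L_2(t) = (t + 5)(t + 4)(t - 2) / [-36] = -(1/36)t^3 - (7/36)t^2 - (1/18)t + 10/9
L_3(t) = (t + 5)(t + 4)(t + 1) / [126] = (1/126)t^3 + (5/63)t^2 + (29/126)t + 10/63
g(t) = 7·L_0 + 8·L_1 + (-6)·L_2 + (-9)·L_3
Only the coefficient of t^3 is needed; take it from each L_i and combine:
7·(-1/28) + 8·(1/18) + (-6)·(-1/36) + (-9)·(1/126) = 73/252

73/252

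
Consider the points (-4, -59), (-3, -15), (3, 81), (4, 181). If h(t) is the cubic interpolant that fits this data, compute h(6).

561

Evaluate each Lagrange basis at t = 6:
L_0(6) = (9)·(3)·(2)/[(-1)·(-7)·(-8)] = -27/28
L_1(6) = (10)·(3)·(2)/[(1)·(-6)·(-7)] = 10/7
L_2(6) = (10)·(9)·(2)/[(7)·(6)·(-1)] = -30/7
L_3(6) = (10)·(9)·(3)/[(8)·(7)·(1)] = 135/28
Sum: (-59)·(-27/28) + (-15)·(10/7) + 81·(-30/7) + 181·(135/28) = 561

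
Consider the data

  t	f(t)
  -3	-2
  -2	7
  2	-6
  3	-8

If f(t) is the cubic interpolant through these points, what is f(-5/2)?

Evaluate each Lagrange basis at t = -5/2:
L_0(-5/2) = (-1/2)·(-9/2)·(-11/2)/[(-1)·(-5)·(-6)] = 33/80
L_1(-5/2) = (1/2)·(-9/2)·(-11/2)/[(1)·(-4)·(-5)] = 99/160
L_2(-5/2) = (1/2)·(-1/2)·(-11/2)/[(5)·(4)·(-1)] = -11/160
L_3(-5/2) = (1/2)·(-1/2)·(-9/2)/[(6)·(5)·(1)] = 3/80
Sum: (-2)·(33/80) + 7·(99/160) + (-6)·(-11/160) + (-8)·(3/80) = 579/160

579/160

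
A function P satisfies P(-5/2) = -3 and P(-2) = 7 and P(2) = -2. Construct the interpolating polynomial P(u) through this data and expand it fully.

P(u) = -(89/18)u^2 - (9/4)u + 401/18

L_0(u) = (u + 2)(u - 2) / [9/4] = (4/9)u^2 - 16/9
L_1(u) = (u + 5/2)(u - 2) / [-2] = -(1/2)u^2 - (1/4)u + 5/2
L_2(u) = (u + 5/2)(u + 2) / [18] = (1/18)u^2 + (1/4)u + 5/18
P(u) = (-3)·L_0 + 7·L_1 + (-2)·L_2
  (-3)·L_0(u) = -(4/3)u^2 + 16/3
  7·L_1(u) = -(7/2)u^2 - (7/4)u + 35/2
  (-2)·L_2(u) = -(1/9)u^2 - (1/2)u - 5/9
Adding term by term: -(89/18)u^2 - (9/4)u + 401/18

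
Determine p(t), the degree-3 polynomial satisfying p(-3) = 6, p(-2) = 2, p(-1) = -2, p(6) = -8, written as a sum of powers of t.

p(t) = (11/252)t^3 + (11/42)t^2 - (887/252)t - 241/42

Newton's divided differences:
p[-3,-2] = (2 - 6) / (-2 - (-3)) = -4
p[-2,-1] = (-2 - 2) / (-1 - (-2)) = -4
p[-1,6] = (-8 - (-2)) / (6 - (-1)) = -6/7
p[-3,-2,-1] = (-4 - (-4)) / (-1 - (-3)) = 0
p[-2,-1,6] = (-6/7 - (-4)) / (6 - (-2)) = 11/28
p[-3,-2,-1,6] = (11/28 - 0) / (6 - (-3)) = 11/252
p(t) = 6 + (-4)·(t + 3) + (11/252)·(t + 3)(t + 2)(t + 1)
Expanding: p(t) = (11/252)t^3 + (11/42)t^2 - (887/252)t - 241/42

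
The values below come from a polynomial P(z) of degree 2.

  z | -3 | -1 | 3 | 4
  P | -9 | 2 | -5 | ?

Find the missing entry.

-307/24

The 3 known values determine P uniquely (degree ≤ 2).
Evaluate each Lagrange basis at z = 4:
L_0(4) = (5)·(1)/[(-2)·(-6)] = 5/12
L_1(4) = (7)·(1)/[(2)·(-4)] = -7/8
L_2(4) = (7)·(5)/[(6)·(4)] = 35/24
Sum: (-9)·(5/12) + 2·(-7/8) + (-5)·(35/24) = -307/24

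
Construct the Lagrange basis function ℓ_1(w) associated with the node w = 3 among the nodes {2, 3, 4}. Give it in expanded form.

ℓ_1(w) = -w^2 + 6w - 8

ℓ_1(w) = (w - 2)(w - 4) / [(1)·(-1)]
       = (w^2 - 6w + 8) / (-1)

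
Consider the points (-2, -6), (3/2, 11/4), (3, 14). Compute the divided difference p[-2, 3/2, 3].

p[-2,3/2] = (11/4 - (-6)) / (3/2 - (-2)) = 5/2
p[3/2,3] = (14 - 11/4) / (3 - 3/2) = 15/2
p[-2,3/2,3] = (15/2 - 5/2) / (3 - (-2)) = 1

1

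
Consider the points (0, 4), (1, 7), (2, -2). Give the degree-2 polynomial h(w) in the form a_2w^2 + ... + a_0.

Build the Lagrange basis polynomials:
L_0(w) = (w - 1)(w - 2) / [2] = (1/2)w^2 - (3/2)w + 1
L_1(w) = w(w - 2) / [-1] = -w^2 + 2w
L_2(w) = w(w - 1) / [2] = (1/2)w^2 - (1/2)w
h(w) = 4·L_0 + 7·L_1 + (-2)·L_2
  4·L_0(w) = 2w^2 - 6w + 4
  7·L_1(w) = -7w^2 + 14w
  (-2)·L_2(w) = -w^2 + w
Adding term by term: -6w^2 + 9w + 4

h(w) = -6w^2 + 9w + 4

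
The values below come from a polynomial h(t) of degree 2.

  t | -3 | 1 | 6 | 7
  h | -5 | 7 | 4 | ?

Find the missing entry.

1

The 3 known values determine h uniquely (degree ≤ 2).
L_0(7) = (6)·(1)/[(-4)·(-9)] = 1/6
L_1(7) = (10)·(1)/[(4)·(-5)] = -1/2
L_2(7) = (10)·(6)/[(9)·(5)] = 4/3
Sum: (-5)·(1/6) + 7·(-1/2) + 4·(4/3) = 1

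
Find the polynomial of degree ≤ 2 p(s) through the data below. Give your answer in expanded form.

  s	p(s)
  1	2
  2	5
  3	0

Build the Lagrange basis polynomials:
L_0(s) = (s - 2)(s - 3) / [2] = (1/2)s^2 - (5/2)s + 3
L_1(s) = (s - 1)(s - 3) / [-1] = -s^2 + 4s - 3
L_2(s) = (s - 1)(s - 2) / [2] = (1/2)s^2 - (3/2)s + 1
p(s) = 2·L_0 + 5·L_1 + 0·L_2
  2·L_0(s) = s^2 - 5s + 6
  5·L_1(s) = -5s^2 + 20s - 15
  0·L_2(s) = 0
Adding term by term: -4s^2 + 15s - 9

p(s) = -4s^2 + 15s - 9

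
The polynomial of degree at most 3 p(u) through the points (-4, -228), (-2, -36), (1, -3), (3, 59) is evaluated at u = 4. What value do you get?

156

Using Newton's divided-difference form:
p[-4,-2] = (-36 - (-228)) / (-2 - (-4)) = 96
p[-2,1] = (-3 - (-36)) / (1 - (-2)) = 11
p[1,3] = (59 - (-3)) / (3 - 1) = 31
p[-4,-2,1] = (11 - 96) / (1 - (-4)) = -17
p[-2,1,3] = (31 - 11) / (3 - (-2)) = 4
p[-4,-2,1,3] = (4 - (-17)) / (3 - (-4)) = 3
p(4) = -228 + 96·(8) + (-17)·(8)·(6) + 3·(8)·(6)·(3) = 156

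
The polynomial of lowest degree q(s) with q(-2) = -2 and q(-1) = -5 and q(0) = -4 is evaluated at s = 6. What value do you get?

L_0(6) = (7)·(6)/[(-1)·(-2)] = 21
L_1(6) = (8)·(6)/[(1)·(-1)] = -48
L_2(6) = (8)·(7)/[(2)·(1)] = 28
Sum: (-2)·(21) + (-5)·(-48) + (-4)·(28) = 86

86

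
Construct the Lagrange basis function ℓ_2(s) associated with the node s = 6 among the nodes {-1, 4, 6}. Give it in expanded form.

ℓ_2(s) = (s + 1)(s - 4) / [(7)·(2)]
       = (s^2 - 3s - 4) / (14)

ℓ_2(s) = (1/14)s^2 - (3/14)s - 2/7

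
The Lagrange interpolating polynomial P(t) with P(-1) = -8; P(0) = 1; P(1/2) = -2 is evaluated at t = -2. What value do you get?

-37

Evaluate each Lagrange basis at t = -2:
L_0(-2) = (-2)·(-5/2)/[(-1)·(-3/2)] = 10/3
L_1(-2) = (-1)·(-5/2)/[(1)·(-1/2)] = -5
L_2(-2) = (-1)·(-2)/[(3/2)·(1/2)] = 8/3
Sum: (-8)·(10/3) + 1·(-5) + (-2)·(8/3) = -37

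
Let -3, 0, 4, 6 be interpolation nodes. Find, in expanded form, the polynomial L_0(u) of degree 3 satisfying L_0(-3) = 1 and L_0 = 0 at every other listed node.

L_0(u) = -(1/189)u^3 + (10/189)u^2 - (8/63)u

L_0(u) = u(u - 4)(u - 6) / [(-3)·(-7)·(-9)]
       = (u^3 - 10u^2 + 24u) / (-189)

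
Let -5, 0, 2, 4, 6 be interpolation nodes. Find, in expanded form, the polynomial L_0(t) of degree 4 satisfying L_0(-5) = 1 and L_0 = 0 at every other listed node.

L_0(t) = t(t - 2)(t - 4)(t - 6) / [(-5)·(-7)·(-9)·(-11)]
       = (t^4 - 12t^3 + 44t^2 - 48t) / (3465)

L_0(t) = (1/3465)t^4 - (4/1155)t^3 + (4/315)t^2 - (16/1155)t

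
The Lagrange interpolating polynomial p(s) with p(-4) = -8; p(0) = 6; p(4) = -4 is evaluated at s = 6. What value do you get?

-18

L_0(6) = (6)·(2)/[(-4)·(-8)] = 3/8
L_1(6) = (10)·(2)/[(4)·(-4)] = -5/4
L_2(6) = (10)·(6)/[(8)·(4)] = 15/8
Sum: (-8)·(3/8) + 6·(-5/4) + (-4)·(15/8) = -18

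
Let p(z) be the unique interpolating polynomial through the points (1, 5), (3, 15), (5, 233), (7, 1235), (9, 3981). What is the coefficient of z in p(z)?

L_0(z) = (z - 3)(z - 5)(z - 7)(z - 9) / [384] = (1/384)z^4 - (1/16)z^3 + (103/192)z^2 - (31/16)z + 315/128
L_1(z) = (z - 1)(z - 5)(z - 7)(z - 9) / [-96] = -(1/96)z^4 + (11/48)z^3 - (41/24)z^2 + (229/48)z - 105/32
L_2(z) = (z - 1)(z - 3)(z - 7)(z - 9) / [64] = (1/64)z^4 - (5/16)z^3 + (65/32)z^2 - (75/16)z + 189/64
L_3(z) = (z - 1)(z - 3)(z - 5)(z - 9) / [-96] = -(1/96)z^4 + (3/16)z^3 - (13/12)z^2 + (37/16)z - 45/32
L_4(z) = (z - 1)(z - 3)(z - 5)(z - 7) / [384] = (1/384)z^4 - (1/24)z^3 + (43/192)z^2 - (11/24)z + 35/128
p(z) = 5·L_0 + 15·L_1 + 233·L_2 + 1235·L_3 + 3981·L_4
Only the coefficient of z is needed; take it from each L_i and combine:
5·(-31/16) + 15·(229/48) + 233·(-75/16) + 1235·(37/16) + 3981·(-11/24) = 1

1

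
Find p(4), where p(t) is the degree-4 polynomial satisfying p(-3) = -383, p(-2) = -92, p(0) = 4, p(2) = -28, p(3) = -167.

-572

Using Newton's divided-difference form:
p[-3,-2] = (-92 - (-383)) / (-2 - (-3)) = 291
p[-2,0] = (4 - (-92)) / (0 - (-2)) = 48
p[0,2] = (-28 - 4) / (2 - 0) = -16
p[2,3] = (-167 - (-28)) / (3 - 2) = -139
p[-3,-2,0] = (48 - 291) / (0 - (-3)) = -81
p[-2,0,2] = (-16 - 48) / (2 - (-2)) = -16
p[0,2,3] = (-139 - (-16)) / (3 - 0) = -41
p[-3,-2,0,2] = (-16 - (-81)) / (2 - (-3)) = 13
p[-2,0,2,3] = (-41 - (-16)) / (3 - (-2)) = -5
p[-3,-2,0,2,3] = (-5 - 13) / (3 - (-3)) = -3
p(4) = -383 + 291·(7) + (-81)·(7)·(6) + 13·(7)·(6)·(4) + (-3)·(7)·(6)·(4)·(2) = -572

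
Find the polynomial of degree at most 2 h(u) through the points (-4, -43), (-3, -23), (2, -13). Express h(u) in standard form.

Newton's divided differences:
h[-4,-3] = (-23 - (-43)) / (-3 - (-4)) = 20
h[-3,2] = (-13 - (-23)) / (2 - (-3)) = 2
h[-4,-3,2] = (2 - 20) / (2 - (-4)) = -3
h(u) = -43 + 20·(u + 4) + (-3)·(u + 4)(u + 3)
Expanding: h(u) = -3u^2 - u + 1

h(u) = -3u^2 - u + 1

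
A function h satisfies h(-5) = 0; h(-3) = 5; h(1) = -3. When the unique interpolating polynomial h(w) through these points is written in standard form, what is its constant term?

5/4

Build the Lagrange basis polynomials:
L_0(w) = (w + 3)(w - 1) / [12] = (1/12)w^2 + (1/6)w - 1/4
L_1(w) = (w + 5)(w - 1) / [-8] = -(1/8)w^2 - (1/2)w + 5/8
L_2(w) = (w + 5)(w + 3) / [24] = (1/24)w^2 + (1/3)w + 5/8
h(w) = 0·L_0 + 5·L_1 + (-3)·L_2
Only the constant term is needed; take it from each L_i and combine:
0·(-1/4) + 5·(5/8) + (-3)·(5/8) = 5/4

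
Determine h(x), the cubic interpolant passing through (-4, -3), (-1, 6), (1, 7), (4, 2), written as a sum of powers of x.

h(x) = (1/120)x^3 - (7/15)x^2 + (59/120)x + 209/30

Build the Lagrange basis polynomials:
L_0(x) = (x + 1)(x - 1)(x - 4) / [-120] = -(1/120)x^3 + (1/30)x^2 + (1/120)x - 1/30
L_1(x) = (x + 4)(x - 1)(x - 4) / [30] = (1/30)x^3 - (1/30)x^2 - (8/15)x + 8/15
L_2(x) = (x + 4)(x + 1)(x - 4) / [-30] = -(1/30)x^3 - (1/30)x^2 + (8/15)x + 8/15
L_3(x) = (x + 4)(x + 1)(x - 1) / [120] = (1/120)x^3 + (1/30)x^2 - (1/120)x - 1/30
h(x) = (-3)·L_0 + 6·L_1 + 7·L_2 + 2·L_3
  (-3)·L_0(x) = (1/40)x^3 - (1/10)x^2 - (1/40)x + 1/10
  6·L_1(x) = (1/5)x^3 - (1/5)x^2 - (16/5)x + 16/5
  7·L_2(x) = -(7/30)x^3 - (7/30)x^2 + (56/15)x + 56/15
  2·L_3(x) = (1/60)x^3 + (1/15)x^2 - (1/60)x - 1/15
Adding term by term: (1/120)x^3 - (7/15)x^2 + (59/120)x + 209/30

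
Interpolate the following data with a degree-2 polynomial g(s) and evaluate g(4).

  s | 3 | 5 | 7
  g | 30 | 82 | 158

53

Evaluate each Lagrange basis at s = 4:
L_0(4) = (-1)·(-3)/[(-2)·(-4)] = 3/8
L_1(4) = (1)·(-3)/[(2)·(-2)] = 3/4
L_2(4) = (1)·(-1)/[(4)·(2)] = -1/8
Sum: 30·(3/8) + 82·(3/4) + 158·(-1/8) = 53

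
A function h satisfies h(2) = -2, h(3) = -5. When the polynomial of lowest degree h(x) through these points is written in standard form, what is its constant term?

L_0(x) = (x - 3) / [-1] = -x + 3
L_1(x) = (x - 2) / [1] = x - 2
h(x) = (-2)·L_0 + (-5)·L_1
Only the constant term is needed; take it from each L_i and combine:
(-2)·(3) + (-5)·(-2) = 4

4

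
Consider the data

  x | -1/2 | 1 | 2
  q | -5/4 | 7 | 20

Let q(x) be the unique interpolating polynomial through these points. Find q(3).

Using Newton's divided-difference form:
q[-1/2,1] = (7 - (-5/4)) / (1 - (-1/2)) = 11/2
q[1,2] = (20 - 7) / (2 - 1) = 13
q[-1/2,1,2] = (13 - 11/2) / (2 - (-1/2)) = 3
q(3) = -5/4 + (11/2)·(7/2) + 3·(7/2)·(2) = 39

39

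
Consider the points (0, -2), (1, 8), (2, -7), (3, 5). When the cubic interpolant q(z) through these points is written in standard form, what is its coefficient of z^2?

-77/2

Build the Lagrange basis polynomials:
L_0(z) = (z - 1)(z - 2)(z - 3) / [-6] = -(1/6)z^3 + z^2 - (11/6)z + 1
L_1(z) = z(z - 2)(z - 3) / [2] = (1/2)z^3 - (5/2)z^2 + 3z
L_2(z) = z(z - 1)(z - 3) / [-2] = -(1/2)z^3 + 2z^2 - (3/2)z
L_3(z) = z(z - 1)(z - 2) / [6] = (1/6)z^3 - (1/2)z^2 + (1/3)z
q(z) = (-2)·L_0 + 8·L_1 + (-7)·L_2 + 5·L_3
Only the coefficient of z^2 is needed; take it from each L_i and combine:
(-2)·(1) + 8·(-5/2) + (-7)·(2) + 5·(-1/2) = -77/2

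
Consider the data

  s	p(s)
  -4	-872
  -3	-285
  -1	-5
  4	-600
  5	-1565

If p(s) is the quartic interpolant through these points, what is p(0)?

Evaluate each Lagrange basis at s = 0:
L_0(0) = (3)·(1)·(-4)·(-5)/[(-1)·(-3)·(-8)·(-9)] = 5/18
L_1(0) = (4)·(1)·(-4)·(-5)/[(1)·(-2)·(-7)·(-8)] = -5/7
L_2(0) = (4)·(3)·(-4)·(-5)/[(3)·(2)·(-5)·(-6)] = 4/3
L_3(0) = (4)·(3)·(1)·(-5)/[(8)·(7)·(5)·(-1)] = 3/14
L_4(0) = (4)·(3)·(1)·(-4)/[(9)·(8)·(6)·(1)] = -1/9
Sum: (-872)·(5/18) + (-285)·(-5/7) + (-5)·(4/3) + (-600)·(3/14) + (-1565)·(-1/9) = 0

0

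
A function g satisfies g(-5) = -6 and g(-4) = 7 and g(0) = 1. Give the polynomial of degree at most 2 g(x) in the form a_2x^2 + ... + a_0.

g(x) = -(29/10)x^2 - (131/10)x + 1

Build the Lagrange basis polynomials:
L_0(x) = (x + 4)x / [5] = (1/5)x^2 + (4/5)x
L_1(x) = (x + 5)x / [-4] = -(1/4)x^2 - (5/4)x
L_2(x) = (x + 5)(x + 4) / [20] = (1/20)x^2 + (9/20)x + 1
g(x) = (-6)·L_0 + 7·L_1 + 1·L_2
  (-6)·L_0(x) = -(6/5)x^2 - (24/5)x
  7·L_1(x) = -(7/4)x^2 - (35/4)x
  1·L_2(x) = (1/20)x^2 + (9/20)x + 1
Adding term by term: -(29/10)x^2 - (131/10)x + 1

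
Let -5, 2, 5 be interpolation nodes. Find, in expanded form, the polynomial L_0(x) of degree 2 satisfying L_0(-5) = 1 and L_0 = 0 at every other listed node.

L_0(x) = (x - 2)(x - 5) / [(-7)·(-10)]
       = (x^2 - 7x + 10) / (70)

L_0(x) = (1/70)x^2 - (1/10)x + 1/7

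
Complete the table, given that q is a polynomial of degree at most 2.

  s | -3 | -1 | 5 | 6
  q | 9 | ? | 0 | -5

143/12

The 3 known values determine q uniquely (degree ≤ 2).
Evaluate each Lagrange basis at s = -1:
L_0(-1) = (-6)·(-7)/[(-8)·(-9)] = 7/12
L_1(-1) = (2)·(-7)/[(8)·(-1)] = 7/4
L_2(-1) = (2)·(-6)/[(9)·(1)] = -4/3
Sum: 9·(7/12) + 0 + (-5)·(-4/3) = 143/12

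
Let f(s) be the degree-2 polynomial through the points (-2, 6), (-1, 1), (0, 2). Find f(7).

177

L_0(7) = (8)·(7)/[(-1)·(-2)] = 28
L_1(7) = (9)·(7)/[(1)·(-1)] = -63
L_2(7) = (9)·(8)/[(2)·(1)] = 36
Sum: 6·(28) + 1·(-63) + 2·(36) = 177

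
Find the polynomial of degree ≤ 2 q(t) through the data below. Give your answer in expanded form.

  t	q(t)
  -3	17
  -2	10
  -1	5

Build the Lagrange basis polynomials:
L_0(t) = (t + 2)(t + 1) / [2] = (1/2)t^2 + (3/2)t + 1
L_1(t) = (t + 3)(t + 1) / [-1] = -t^2 - 4t - 3
L_2(t) = (t + 3)(t + 2) / [2] = (1/2)t^2 + (5/2)t + 3
q(t) = 17·L_0 + 10·L_1 + 5·L_2
  17·L_0(t) = (17/2)t^2 + (51/2)t + 17
  10·L_1(t) = -10t^2 - 40t - 30
  5·L_2(t) = (5/2)t^2 + (25/2)t + 15
Adding term by term: t^2 - 2t + 2

q(t) = t^2 - 2t + 2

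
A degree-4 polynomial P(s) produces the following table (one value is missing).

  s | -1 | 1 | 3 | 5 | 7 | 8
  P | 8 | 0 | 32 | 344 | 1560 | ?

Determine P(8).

2807

The 5 known values determine P uniquely (degree ≤ 4).
Evaluate each Lagrange basis at s = 8:
L_0(8) = (7)·(5)·(3)·(1)/[(-2)·(-4)·(-6)·(-8)] = 35/128
L_1(8) = (9)·(5)·(3)·(1)/[(2)·(-2)·(-4)·(-6)] = -45/32
L_2(8) = (9)·(7)·(3)·(1)/[(4)·(2)·(-2)·(-4)] = 189/64
L_3(8) = (9)·(7)·(5)·(1)/[(6)·(4)·(2)·(-2)] = -105/32
L_4(8) = (9)·(7)·(5)·(3)/[(8)·(6)·(4)·(2)] = 315/128
Sum: 8·(35/128) + 0 + 32·(189/64) + 344·(-105/32) + 1560·(315/128) = 2807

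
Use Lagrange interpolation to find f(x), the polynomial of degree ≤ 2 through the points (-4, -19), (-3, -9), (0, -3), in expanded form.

Build the Lagrange basis polynomials:
L_0(x) = (x + 3)x / [4] = (1/4)x^2 + (3/4)x
L_1(x) = (x + 4)x / [-3] = -(1/3)x^2 - (4/3)x
L_2(x) = (x + 4)(x + 3) / [12] = (1/12)x^2 + (7/12)x + 1
f(x) = (-19)·L_0 + (-9)·L_1 + (-3)·L_2
  (-19)·L_0(x) = -(19/4)x^2 - (57/4)x
  (-9)·L_1(x) = 3x^2 + 12x
  (-3)·L_2(x) = -(1/4)x^2 - (7/4)x - 3
Adding term by term: -2x^2 - 4x - 3

f(x) = -2x^2 - 4x - 3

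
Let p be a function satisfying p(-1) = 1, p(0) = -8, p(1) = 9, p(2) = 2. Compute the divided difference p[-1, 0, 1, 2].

p[-1,0] = (-8 - 1) / (0 - (-1)) = -9
p[0,1] = (9 - (-8)) / (1 - 0) = 17
p[1,2] = (2 - 9) / (2 - 1) = -7
p[-1,0,1] = (17 - (-9)) / (1 - (-1)) = 13
p[0,1,2] = (-7 - 17) / (2 - 0) = -12
p[-1,0,1,2] = (-12 - 13) / (2 - (-1)) = -25/3

-25/3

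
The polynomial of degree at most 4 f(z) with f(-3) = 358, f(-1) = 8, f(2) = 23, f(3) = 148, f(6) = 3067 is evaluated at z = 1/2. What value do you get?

23/16

Using Newton's divided-difference form:
f[-3,-1] = (8 - 358) / (-1 - (-3)) = -175
f[-1,2] = (23 - 8) / (2 - (-1)) = 5
f[2,3] = (148 - 23) / (3 - 2) = 125
f[3,6] = (3067 - 148) / (6 - 3) = 973
f[-3,-1,2] = (5 - (-175)) / (2 - (-3)) = 36
f[-1,2,3] = (125 - 5) / (3 - (-1)) = 30
f[2,3,6] = (973 - 125) / (6 - 2) = 212
f[-3,-1,2,3] = (30 - 36) / (3 - (-3)) = -1
f[-1,2,3,6] = (212 - 30) / (6 - (-1)) = 26
f[-3,-1,2,3,6] = (26 - (-1)) / (6 - (-3)) = 3
f(1/2) = 358 + (-175)·(7/2) + 36·(7/2)·(3/2) + (-1)·(7/2)·(3/2)·(-3/2) + 3·(7/2)·(3/2)·(-3/2)·(-5/2) = 23/16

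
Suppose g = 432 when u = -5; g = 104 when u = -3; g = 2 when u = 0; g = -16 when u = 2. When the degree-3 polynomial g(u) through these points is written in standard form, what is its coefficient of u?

-1

Build the Lagrange basis polynomials:
L_0(u) = (u + 3)u(u - 2) / [-70] = -(1/70)u^3 - (1/70)u^2 + (3/35)u
L_1(u) = (u + 5)u(u - 2) / [30] = (1/30)u^3 + (1/10)u^2 - (1/3)u
L_2(u) = (u + 5)(u + 3)(u - 2) / [-30] = -(1/30)u^3 - (1/5)u^2 + (1/30)u + 1
L_3(u) = (u + 5)(u + 3)u / [70] = (1/70)u^3 + (4/35)u^2 + (3/14)u
g(u) = 432·L_0 + 104·L_1 + 2·L_2 + (-16)·L_3
Only the coefficient of u is needed; take it from each L_i and combine:
432·(3/35) + 104·(-1/3) + 2·(1/30) + (-16)·(3/14) = -1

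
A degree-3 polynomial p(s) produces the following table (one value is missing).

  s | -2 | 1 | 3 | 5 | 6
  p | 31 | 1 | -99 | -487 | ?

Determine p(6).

-849

The 4 known values determine p uniquely (degree ≤ 3).
Evaluate each Lagrange basis at s = 6:
L_0(6) = (5)·(3)·(1)/[(-3)·(-5)·(-7)] = -1/7
L_1(6) = (8)·(3)·(1)/[(3)·(-2)·(-4)] = 1
L_2(6) = (8)·(5)·(1)/[(5)·(2)·(-2)] = -2
L_3(6) = (8)·(5)·(3)/[(7)·(4)·(2)] = 15/7
Sum: 31·(-1/7) + 1·(1) + (-99)·(-2) + (-487)·(15/7) = -849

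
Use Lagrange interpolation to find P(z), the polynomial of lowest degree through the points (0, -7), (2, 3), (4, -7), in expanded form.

Build the Lagrange basis polynomials:
L_0(z) = (z - 2)(z - 4) / [8] = (1/8)z^2 - (3/4)z + 1
L_1(z) = z(z - 4) / [-4] = -(1/4)z^2 + z
L_2(z) = z(z - 2) / [8] = (1/8)z^2 - (1/4)z
P(z) = (-7)·L_0 + 3·L_1 + (-7)·L_2
  (-7)·L_0(z) = -(7/8)z^2 + (21/4)z - 7
  3·L_1(z) = -(3/4)z^2 + 3z
  (-7)·L_2(z) = -(7/8)z^2 + (7/4)z
Adding term by term: -(5/2)z^2 + 10z - 7

P(z) = -(5/2)z^2 + 10z - 7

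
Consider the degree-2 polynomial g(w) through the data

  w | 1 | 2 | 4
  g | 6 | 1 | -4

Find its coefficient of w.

-15/2

L_0(w) = (w - 2)(w - 4) / [3] = (1/3)w^2 - 2w + 8/3
L_1(w) = (w - 1)(w - 4) / [-2] = -(1/2)w^2 + (5/2)w - 2
L_2(w) = (w - 1)(w - 2) / [6] = (1/6)w^2 - (1/2)w + 1/3
g(w) = 6·L_0 + 1·L_1 + (-4)·L_2
Only the coefficient of w is needed; take it from each L_i and combine:
6·(-2) + 1·(5/2) + (-4)·(-1/2) = -15/2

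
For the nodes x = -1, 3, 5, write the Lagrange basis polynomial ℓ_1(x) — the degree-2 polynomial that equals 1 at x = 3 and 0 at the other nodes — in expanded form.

ℓ_1(x) = (x + 1)(x - 5) / [(4)·(-2)]
       = (x^2 - 4x - 5) / (-8)

ℓ_1(x) = -(1/8)x^2 + (1/2)x + 5/8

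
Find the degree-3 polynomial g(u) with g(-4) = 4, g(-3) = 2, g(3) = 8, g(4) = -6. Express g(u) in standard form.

g(u) = -(9/28)u^3 - (6/7)u^2 + (109/28)u + 89/7

Build the Lagrange basis polynomials:
L_0(u) = (u + 3)(u - 3)(u - 4) / [-56] = -(1/56)u^3 + (1/14)u^2 + (9/56)u - 9/14
L_1(u) = (u + 4)(u - 3)(u - 4) / [42] = (1/42)u^3 - (1/14)u^2 - (8/21)u + 8/7
L_2(u) = (u + 4)(u + 3)(u - 4) / [-42] = -(1/42)u^3 - (1/14)u^2 + (8/21)u + 8/7
L_3(u) = (u + 4)(u + 3)(u - 3) / [56] = (1/56)u^3 + (1/14)u^2 - (9/56)u - 9/14
g(u) = 4·L_0 + 2·L_1 + 8·L_2 + (-6)·L_3
  4·L_0(u) = -(1/14)u^3 + (2/7)u^2 + (9/14)u - 18/7
  2·L_1(u) = (1/21)u^3 - (1/7)u^2 - (16/21)u + 16/7
  8·L_2(u) = -(4/21)u^3 - (4/7)u^2 + (64/21)u + 64/7
  (-6)·L_3(u) = -(3/28)u^3 - (3/7)u^2 + (27/28)u + 27/7
Adding term by term: -(9/28)u^3 - (6/7)u^2 + (109/28)u + 89/7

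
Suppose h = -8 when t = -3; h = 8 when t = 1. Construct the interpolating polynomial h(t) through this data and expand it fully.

Build the Lagrange basis polynomials:
L_0(t) = (t - 1) / [-4] = -(1/4)t + 1/4
L_1(t) = (t + 3) / [4] = (1/4)t + 3/4
h(t) = (-8)·L_0 + 8·L_1
  (-8)·L_0(t) = 2t - 2
  8·L_1(t) = 2t + 6
Adding term by term: 4t + 4

h(t) = 4t + 4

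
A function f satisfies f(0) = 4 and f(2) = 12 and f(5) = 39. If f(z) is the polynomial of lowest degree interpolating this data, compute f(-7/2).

L_0(-7/2) = (-11/2)·(-17/2)/[(-2)·(-5)] = 187/40
L_1(-7/2) = (-7/2)·(-17/2)/[(2)·(-3)] = -119/24
L_2(-7/2) = (-7/2)·(-11/2)/[(5)·(3)] = 77/60
Sum: 4·(187/40) + 12·(-119/24) + 39·(77/60) = 37/4

37/4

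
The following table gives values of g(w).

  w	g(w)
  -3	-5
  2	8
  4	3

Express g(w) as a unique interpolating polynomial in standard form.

g(w) = -(51/70)w^2 + (131/70)w + 251/35

L_0(w) = (w - 2)(w - 4) / [35] = (1/35)w^2 - (6/35)w + 8/35
L_1(w) = (w + 3)(w - 4) / [-10] = -(1/10)w^2 + (1/10)w + 6/5
L_2(w) = (w + 3)(w - 2) / [14] = (1/14)w^2 + (1/14)w - 3/7
g(w) = (-5)·L_0 + 8·L_1 + 3·L_2
  (-5)·L_0(w) = -(1/7)w^2 + (6/7)w - 8/7
  8·L_1(w) = -(4/5)w^2 + (4/5)w + 48/5
  3·L_2(w) = (3/14)w^2 + (3/14)w - 9/7
Adding term by term: -(51/70)w^2 + (131/70)w + 251/35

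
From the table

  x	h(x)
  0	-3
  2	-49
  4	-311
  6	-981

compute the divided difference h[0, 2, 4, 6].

-4

h[0,2] = (-49 - (-3)) / (2 - 0) = -23
h[2,4] = (-311 - (-49)) / (4 - 2) = -131
h[4,6] = (-981 - (-311)) / (6 - 4) = -335
h[0,2,4] = (-131 - (-23)) / (4 - 0) = -27
h[2,4,6] = (-335 - (-131)) / (6 - 2) = -51
h[0,2,4,6] = (-51 - (-27)) / (6 - 0) = -4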